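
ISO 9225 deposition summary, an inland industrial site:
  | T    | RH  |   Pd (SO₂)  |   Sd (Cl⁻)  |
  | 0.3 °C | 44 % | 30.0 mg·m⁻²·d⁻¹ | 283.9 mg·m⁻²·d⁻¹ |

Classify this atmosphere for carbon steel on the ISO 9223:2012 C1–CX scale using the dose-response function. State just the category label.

C2

carbon steel: temperature factor f = +0.150·(-9.7) = -1.4550
  SO₂ term: 1.77·30.0^0.52·exp(0.02·44-1.4550) = 5.839
  Cl⁻ term: 0.102·283.9^0.62·exp(0.033·44+0.04·0.3) = 14.63
  sum: 5.839 + 14.63 → r_corr = 20.47 μm/a
Category bounds: 1.3…25 μm/a bracket r_corr ⇒ C2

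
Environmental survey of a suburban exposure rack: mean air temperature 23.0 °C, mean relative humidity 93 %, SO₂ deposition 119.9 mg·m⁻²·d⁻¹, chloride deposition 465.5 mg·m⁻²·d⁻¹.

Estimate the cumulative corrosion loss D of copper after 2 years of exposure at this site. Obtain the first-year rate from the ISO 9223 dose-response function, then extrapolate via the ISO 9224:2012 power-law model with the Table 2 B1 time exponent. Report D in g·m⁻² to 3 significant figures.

copper: f(T) = -0.080·(T−10) [T>10 °C] = -1.0400
  sulphur-dioxide contribution → 1.571 μm/a
  chloride contribution → 4.726 μm/a
  total first-year rate 6.297 μm/a
ISO 9224: D(t) = r_corr · t^b with b = 0.667 (copper, B1)
  D(2) = 6.297 × 2^0.667 = 6.297 × 1.588 = 9.998 μm
  Mass loss = 9.998 μm × 8.96 g/cm³ = 89.58 g·m⁻²

D(2) = 89.6 g·m⁻²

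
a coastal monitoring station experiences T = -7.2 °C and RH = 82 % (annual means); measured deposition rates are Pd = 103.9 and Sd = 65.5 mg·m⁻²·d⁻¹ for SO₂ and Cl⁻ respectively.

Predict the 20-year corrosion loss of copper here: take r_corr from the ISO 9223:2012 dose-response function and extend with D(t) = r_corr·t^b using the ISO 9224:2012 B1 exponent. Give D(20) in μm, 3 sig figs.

copper: T≤10 °C ⇒ hinge +0.126·(-7.2−10) = -2.1672
  sulphur-dioxide contribution → 0.2562 μm/a
  chloride contribution → 0.4265 μm/a
  total first-year rate 0.6827 μm/a
Long-term exponent b (ISO 9224 Table 2, B1) = 0.667
  D(20) = 0.6827 × 20^0.667 = 0.6827 × 7.375 = 5.035 μm

D(20) = 5.03 μm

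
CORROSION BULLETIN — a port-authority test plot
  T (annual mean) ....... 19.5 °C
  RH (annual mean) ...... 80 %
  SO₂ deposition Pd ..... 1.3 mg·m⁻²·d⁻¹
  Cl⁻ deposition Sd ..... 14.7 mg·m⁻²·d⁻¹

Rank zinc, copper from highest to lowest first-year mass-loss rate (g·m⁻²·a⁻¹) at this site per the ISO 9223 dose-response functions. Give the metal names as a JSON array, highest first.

["copper", "zinc"]

zinc: f(T) = -0.071·(T−10) [T>10 °C] = -0.6745
  sulphur-dioxide contribution → 0.2924 μm/a
  chloride contribution → 0.8058 μm/a
  ⇒ r_corr(zinc) = 1.098 μm/a
  mass loss = 1.098 μm/a × 7.14 g/cm³ = 7.841 g·m⁻²·a⁻¹
copper: temperature factor f = -0.080·(9.5) = -0.7600
  sulphur-dioxide contribution → 0.2977 μm/a
  chloride contribution → 0.9809 μm/a
  total first-year rate 1.279 μm/a
  mass loss = 1.279 μm/a × 8.96 g/cm³ = 11.46 g·m⁻²·a⁻¹
Ordering by g·m⁻²·a⁻¹: copper (11.5) > zinc (7.84)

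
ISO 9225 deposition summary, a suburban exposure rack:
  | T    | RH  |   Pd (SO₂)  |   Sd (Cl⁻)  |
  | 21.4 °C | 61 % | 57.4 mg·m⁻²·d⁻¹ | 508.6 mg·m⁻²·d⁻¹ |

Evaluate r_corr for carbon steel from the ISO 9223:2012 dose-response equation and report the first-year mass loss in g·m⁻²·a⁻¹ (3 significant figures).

carbon steel: f(T) = -0.054·(T−10) [T>10 °C] = -0.6156
  SO₂ term: 1.77·57.4^0.52·exp(0.02·61-0.6156) = 26.61
  Sd branch = 0.102·Sd^0.62·e^(0.033·RH+0.04·T) = 85.61 μm/a
  sum: 26.61 + 85.61 → r_corr = 112.2 μm/a
Convert to mass loss: 112.2 μm/a × 7.85 g/cm³ = 881 g·m⁻²·a⁻¹

r_corr = 881 g·m⁻²·a⁻¹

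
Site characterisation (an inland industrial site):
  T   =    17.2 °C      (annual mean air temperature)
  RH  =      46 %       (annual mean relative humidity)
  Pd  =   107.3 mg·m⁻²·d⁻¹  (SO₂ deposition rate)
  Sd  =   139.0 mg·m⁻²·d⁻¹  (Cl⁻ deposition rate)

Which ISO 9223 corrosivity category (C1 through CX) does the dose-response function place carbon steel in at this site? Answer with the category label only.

C4

carbon steel: temperature factor f = -0.054·(7.2) = -0.3888
  SO₂ term: 1.77·107.3^0.52·exp(0.02·46-0.3888) = 34.24
  Sd branch = 0.102·Sd^0.62·e^(0.033·RH+0.04·T) = 19.74 μm/a
  sum: 34.24 + 19.74 → r_corr = 53.98 μm/a
54 μm/a falls in (50, 80] for carbon steel → category C4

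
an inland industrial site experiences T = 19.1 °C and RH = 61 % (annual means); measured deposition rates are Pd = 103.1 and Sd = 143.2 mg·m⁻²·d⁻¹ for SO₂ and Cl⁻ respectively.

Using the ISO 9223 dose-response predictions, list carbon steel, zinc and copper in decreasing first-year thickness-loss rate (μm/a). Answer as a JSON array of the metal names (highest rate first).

carbon steel: T>10 °C ⇒ hinge -0.054·(19.1−10) = -0.4914
  sulphur-dioxide contribution → 40.86 μm/a
  chloride contribution → 35.59 μm/a
  ⇒ r_corr(carbon steel) = 76.45 μm/a
zinc: temperature factor f = -0.071·(9.1) = -0.6461
  sulphur-dioxide contribution → 0.8599 μm/a
  chloride contribution → 2.449 μm/a
  ⇒ r_corr(zinc) = 3.309 μm/a
copper: T>10 °C ⇒ hinge -0.080·(19.1−10) = -0.7280
  sulphur-dioxide contribution → 0.3123 μm/a
  chloride contribution → 0.8974 μm/a
  total first-year rate 1.21 μm/a
Ordering by μm/a: carbon steel (76.4) > zinc (3.31) > copper (1.21)

["carbon steel", "zinc", "copper"]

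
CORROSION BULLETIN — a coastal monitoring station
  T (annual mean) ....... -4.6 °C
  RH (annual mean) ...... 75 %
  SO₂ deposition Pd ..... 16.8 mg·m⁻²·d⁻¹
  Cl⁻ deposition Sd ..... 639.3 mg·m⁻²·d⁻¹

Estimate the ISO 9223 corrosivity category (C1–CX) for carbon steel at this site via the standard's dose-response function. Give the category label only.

C4

carbon steel: T≤10 °C ⇒ hinge +0.150·(-4.6−10) = -2.1900
  SO₂ term: 1.77·16.8^0.52·exp(0.02·75-2.1900) = 3.85
  Cl⁻ term: 0.102·639.3^0.62·exp(0.033·75+0.04·-4.6) = 55.35
  sum: 3.85 + 55.35 → r_corr = 59.2 μm/a
ISO 9223 Table 2 (carbon steel): 50 < 59.2 ≤ 80 μm/a ⇒ C4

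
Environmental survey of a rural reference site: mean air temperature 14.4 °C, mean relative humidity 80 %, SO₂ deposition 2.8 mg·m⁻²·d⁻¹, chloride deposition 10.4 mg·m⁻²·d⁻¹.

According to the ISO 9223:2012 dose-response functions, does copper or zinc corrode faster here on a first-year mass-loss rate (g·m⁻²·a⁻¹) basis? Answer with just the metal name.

copper

copper: f(T) = -0.080·(T−10) [T>10 °C] = -0.3520
  SO₂ term: 0.0053·2.8^0.26·exp(0.059·80-0.3520) = 0.5464
  Cl⁻ term: 0.01025·10.4^0.27·exp(0.036·80+0.049·14.4) = 0.6959
  r_corr = 0.5464 + 0.6959 = 1.242 μm/a
  mass loss = 1.242 μm/a × 8.96 g/cm³ = 11.13 g·m⁻²·a⁻¹
zinc: f(T) = -0.071·(T−10) [T>10 °C] = -0.3124
  Pd branch = 0.0129·Pd^0.44·e^(0.046·RH+f) = 0.5887 μm/a
  Sd branch = 0.0175·Sd^0.57·e^(0.008·RH+0.085·T) = 0.4288 μm/a
  sum: 0.5887 + 0.4288 → r_corr = 1.017 μm/a
  mass loss = 1.017 μm/a × 7.14 g/cm³ = 7.265 g·m⁻²·a⁻¹
Ordering by g·m⁻²·a⁻¹: copper (11.1) > zinc (7.26)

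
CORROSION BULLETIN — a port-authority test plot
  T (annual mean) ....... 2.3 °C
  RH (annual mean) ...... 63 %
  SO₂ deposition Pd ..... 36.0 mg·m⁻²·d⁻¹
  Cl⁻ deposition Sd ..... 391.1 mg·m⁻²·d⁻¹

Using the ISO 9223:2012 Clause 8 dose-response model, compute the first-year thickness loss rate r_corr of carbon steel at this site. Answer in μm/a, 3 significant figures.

r_corr = 48.9 μm/a

carbon steel: T≤10 °C ⇒ hinge +0.150·(2.3−10) = -1.1550
  Pd branch = 1.77·Pd^0.52·e^(0.02·RH+f) = 12.67 μm/a
  Sd branch = 0.102·Sd^0.62·e^(0.033·RH+0.04·T) = 36.2 μm/a
  sum: 12.67 + 36.2 → r_corr = 48.87 μm/a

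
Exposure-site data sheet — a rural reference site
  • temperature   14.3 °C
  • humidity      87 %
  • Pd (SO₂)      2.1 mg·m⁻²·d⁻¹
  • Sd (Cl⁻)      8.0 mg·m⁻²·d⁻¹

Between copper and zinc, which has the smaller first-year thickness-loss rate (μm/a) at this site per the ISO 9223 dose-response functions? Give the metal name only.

zinc

copper: f(T) = -0.080·(T−10) [T>10 °C] = -0.3440
  Pd branch = 0.0053·Pd^0.26·e^(0.059·RH+f) = 0.7725 μm/a
  Cl⁻ term: 0.01025·8.0^0.27·exp(0.036·87+0.049·14.3) = 0.83
  r_corr = 0.7725 + 0.83 = 1.602 μm/a
zinc: T>10 °C ⇒ hinge -0.071·(14.3−10) = -0.3053
  Pd branch = 0.0129·Pd^0.44·e^(0.046·RH+f) = 0.7208 μm/a
  Sd branch = 0.0175·Sd^0.57·e^(0.008·RH+0.085·T) = 0.3872 μm/a
  r_corr = 0.7208 + 0.3872 = 1.108 μm/a
Ordering by μm/a: copper (1.6) > zinc (1.11)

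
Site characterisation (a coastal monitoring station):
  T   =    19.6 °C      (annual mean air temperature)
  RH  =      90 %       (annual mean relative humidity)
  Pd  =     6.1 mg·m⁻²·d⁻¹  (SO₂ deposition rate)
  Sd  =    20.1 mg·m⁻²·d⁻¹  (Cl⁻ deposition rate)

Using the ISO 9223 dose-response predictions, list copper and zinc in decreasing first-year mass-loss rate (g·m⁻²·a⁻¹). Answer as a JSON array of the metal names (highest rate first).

["copper", "zinc"]

copper: T>10 °C ⇒ hinge -0.080·(19.6−10) = -0.7680
  SO₂ term: 0.0053·6.1^0.26·exp(0.059·90-0.7680) = 0.7962
  Cl⁻ term: 0.01025·20.1^0.27·exp(0.036·90+0.049·19.6) = 1.537
  sum: 0.7962 + 1.537 → r_corr = 2.334 μm/a
  mass loss = 2.334 μm/a × 8.96 g/cm³ = 20.91 g·m⁻²·a⁻¹
zinc: temperature factor f = -0.071·(9.6) = -0.6816
  Pd branch = 0.0129·Pd^0.44·e^(0.046·RH+f) = 0.908 μm/a
  Sd branch = 0.0175·Sd^0.57·e^(0.008·RH+0.085·T) = 1.052 μm/a
  sum: 0.908 + 1.052 → r_corr = 1.96 μm/a
  mass loss = 1.96 μm/a × 7.14 g/cm³ = 14 g·m⁻²·a⁻¹
Ordering by g·m⁻²·a⁻¹: copper (20.9) > zinc (14)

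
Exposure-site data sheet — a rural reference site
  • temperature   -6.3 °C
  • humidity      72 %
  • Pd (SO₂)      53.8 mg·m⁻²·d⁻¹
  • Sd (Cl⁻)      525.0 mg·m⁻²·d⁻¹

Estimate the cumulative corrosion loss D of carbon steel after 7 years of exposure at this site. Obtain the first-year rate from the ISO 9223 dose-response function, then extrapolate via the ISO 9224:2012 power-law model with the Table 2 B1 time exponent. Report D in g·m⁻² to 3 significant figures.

carbon steel: T≤10 °C ⇒ hinge +0.150·(-6.3−10) = -2.4450
  SO₂ term: 1.77·53.8^0.52·exp(0.02·72-2.4450) = 5.147
  Sd branch = 0.102·Sd^0.62·e^(0.033·RH+0.04·T) = 41.45 μm/a
  r_corr = 5.147 + 41.45 = 46.6 μm/a
Long-term exponent b (ISO 9224 Table 2, B1) = 0.523
  D(7) = 46.6 × 7^0.523 = 46.6 × 2.767 = 128.9 μm
  Mass loss = 128.9 μm × 7.85 g/cm³ = 1012 g·m⁻²

D(7) = 1.01e+03 g·m⁻²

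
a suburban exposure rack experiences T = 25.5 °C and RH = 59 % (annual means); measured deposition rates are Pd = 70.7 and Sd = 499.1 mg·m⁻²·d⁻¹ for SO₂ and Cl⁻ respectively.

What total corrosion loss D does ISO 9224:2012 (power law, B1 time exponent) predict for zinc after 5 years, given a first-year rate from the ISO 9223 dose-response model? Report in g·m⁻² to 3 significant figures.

D(5) = 235 g·m⁻²

zinc: temperature factor f = -0.071·(15.5) = -1.1005
  sulphur-dioxide contribution → 0.4218 μm/a
  chloride contribution → 8.459 μm/a
  ⇒ r_corr(zinc) = 8.881 μm/a
Long-term exponent b (ISO 9224 Table 2, B1) = 0.813
  D(5) = 8.881 × 5^0.813 = 8.881 × 3.701 = 32.86 μm
  Mass loss = 32.86 μm × 7.14 g/cm³ = 234.6 g·m⁻²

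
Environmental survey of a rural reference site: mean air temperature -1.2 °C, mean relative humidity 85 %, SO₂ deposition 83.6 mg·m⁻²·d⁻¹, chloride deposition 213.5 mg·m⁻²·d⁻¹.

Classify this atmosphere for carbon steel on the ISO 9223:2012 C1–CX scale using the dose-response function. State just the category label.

carbon steel: T≤10 °C ⇒ hinge +0.150·(-1.2−10) = -1.6800
  Pd branch = 1.77·Pd^0.52·e^(0.02·RH+f) = 18.04 μm/a
  Sd branch = 0.102·Sd^0.62·e^(0.033·RH+0.04·T) = 44.69 μm/a
  r_corr = 18.04 + 44.69 = 62.73 μm/a
ISO 9223 Table 2 (carbon steel): 50 < 62.7 ≤ 80 μm/a ⇒ C4

C4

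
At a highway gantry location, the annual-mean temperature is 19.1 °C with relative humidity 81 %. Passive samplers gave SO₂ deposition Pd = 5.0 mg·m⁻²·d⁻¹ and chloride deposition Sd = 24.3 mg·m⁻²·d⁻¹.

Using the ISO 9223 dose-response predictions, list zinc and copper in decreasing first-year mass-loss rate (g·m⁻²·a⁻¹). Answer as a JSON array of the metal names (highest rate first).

["copper", "zinc"]

zinc: f(T) = -0.071·(T−10) [T>10 °C] = -0.6461
  sulphur-dioxide contribution → 0.5698 μm/a
  chloride contribution → 1.046 μm/a
  ⇒ r_corr(zinc) = 1.615 μm/a
  mass loss = 1.615 μm/a × 7.14 g/cm³ = 11.53 g·m⁻²·a⁻¹
copper: f(T) = -0.080·(T−10) [T>10 °C] = -0.7280
  sulphur-dioxide contribution → 0.4627 μm/a
  chloride contribution → 1.142 μm/a
  ⇒ r_corr(copper) = 1.605 μm/a
  mass loss = 1.605 μm/a × 8.96 g/cm³ = 14.38 g·m⁻²·a⁻¹
Ordering by g·m⁻²·a⁻¹: copper (14.4) > zinc (11.5)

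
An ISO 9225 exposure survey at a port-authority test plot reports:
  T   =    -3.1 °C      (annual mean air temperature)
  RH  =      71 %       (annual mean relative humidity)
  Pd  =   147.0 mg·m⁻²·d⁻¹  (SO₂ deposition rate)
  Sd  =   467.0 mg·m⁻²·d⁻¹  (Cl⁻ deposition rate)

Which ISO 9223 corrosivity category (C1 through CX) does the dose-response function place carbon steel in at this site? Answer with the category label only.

carbon steel: temperature factor f = +0.150·(-13.1) = -1.9650
  Pd branch = 1.77·Pd^0.52·e^(0.02·RH+f) = 13.75 μm/a
  Sd branch = 0.102·Sd^0.62·e^(0.033·RH+0.04·T) = 42.39 μm/a
  sum: 13.75 + 42.39 → r_corr = 56.14 μm/a
56.1 μm/a falls in (50, 80] for carbon steel → category C4

C4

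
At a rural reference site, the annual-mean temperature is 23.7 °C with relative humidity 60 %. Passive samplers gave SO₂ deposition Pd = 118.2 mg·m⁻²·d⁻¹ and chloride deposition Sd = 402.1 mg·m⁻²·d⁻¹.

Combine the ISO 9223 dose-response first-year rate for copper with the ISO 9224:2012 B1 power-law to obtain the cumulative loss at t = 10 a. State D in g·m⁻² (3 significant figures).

copper: f(T) = -0.080·(T−10) [T>10 °C] = -1.0960
  Pd branch = 0.0053·Pd^0.26·e^(0.059·RH+f) = 0.2111 μm/a
  Sd branch = 0.01025·Sd^0.27·e^(0.036·RH+0.049·T) = 1.433 μm/a
  r_corr = 0.2111 + 1.433 = 1.644 μm/a
Long-term exponent b (ISO 9224 Table 2, B1) = 0.667
  D(10) = 1.644 × 10^0.667 = 1.644 × 4.645 = 7.638 μm
  Mass loss = 7.638 μm × 8.96 g/cm³ = 68.44 g·m⁻²

D(10) = 68.4 g·m⁻²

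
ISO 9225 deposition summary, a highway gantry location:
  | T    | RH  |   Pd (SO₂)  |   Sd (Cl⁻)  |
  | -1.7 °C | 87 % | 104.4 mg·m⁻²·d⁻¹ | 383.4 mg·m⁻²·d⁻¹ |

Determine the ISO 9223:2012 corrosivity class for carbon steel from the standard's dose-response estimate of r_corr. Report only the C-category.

C5

carbon steel: temperature factor f = +0.150·(-11.7) = -1.7550
  SO₂ term: 1.77·104.4^0.52·exp(0.02·87-1.7550) = 19.55
  Cl⁻ term: 0.102·383.4^0.62·exp(0.033·87+0.04·-1.7) = 67.27
  r_corr = 19.55 + 67.27 = 86.82 μm/a
Category bounds: 80…200 μm/a bracket r_corr ⇒ C5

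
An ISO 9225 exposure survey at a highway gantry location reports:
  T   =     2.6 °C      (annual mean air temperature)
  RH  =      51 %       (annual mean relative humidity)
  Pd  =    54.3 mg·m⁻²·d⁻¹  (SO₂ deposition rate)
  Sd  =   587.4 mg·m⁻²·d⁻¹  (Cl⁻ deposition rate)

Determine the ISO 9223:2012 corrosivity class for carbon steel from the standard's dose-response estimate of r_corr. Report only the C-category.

C3

carbon steel: f(T) = +0.150·(T−10) [T≤10 °C] = -1.1100
  Pd branch = 1.77·Pd^0.52·e^(0.02·RH+f) = 12.91 μm/a
  Cl⁻ term: 0.102·587.4^0.62·exp(0.033·51+0.04·2.6) = 31.73
  r_corr = 12.91 + 31.73 = 44.64 μm/a
Category bounds: 25…50 μm/a bracket r_corr ⇒ C3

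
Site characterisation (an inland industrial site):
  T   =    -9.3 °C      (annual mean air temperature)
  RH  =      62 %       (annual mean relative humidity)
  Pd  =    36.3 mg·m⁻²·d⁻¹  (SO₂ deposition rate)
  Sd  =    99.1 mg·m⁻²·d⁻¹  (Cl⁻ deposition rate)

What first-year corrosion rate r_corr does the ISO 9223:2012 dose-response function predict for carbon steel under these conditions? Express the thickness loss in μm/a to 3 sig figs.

r_corr = 11.6 μm/a

carbon steel: temperature factor f = +0.150·(-19.3) = -2.8950
  Pd branch = 1.77·Pd^0.52·e^(0.02·RH+f) = 2.19 μm/a
  Sd branch = 0.102·Sd^0.62·e^(0.033·RH+0.04·T) = 9.401 μm/a
  sum: 2.19 + 9.401 → r_corr = 11.59 μm/a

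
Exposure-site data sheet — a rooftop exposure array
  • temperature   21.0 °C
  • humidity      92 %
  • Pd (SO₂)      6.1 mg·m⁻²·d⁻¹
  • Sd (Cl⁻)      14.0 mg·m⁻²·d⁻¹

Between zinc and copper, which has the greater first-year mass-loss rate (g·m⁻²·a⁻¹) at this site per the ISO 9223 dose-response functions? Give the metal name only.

zinc: temperature factor f = -0.071·(11.0) = -0.7810
  SO₂ term: 0.0129·6.1^0.44·exp(0.046·92-0.7810) = 0.9013
  Cl⁻ term: 0.0175·14.0^0.57·exp(0.008·92+0.085·21.0) = 0.9799
  r_corr = 0.9013 + 0.9799 = 1.881 μm/a
  mass loss = 1.881 μm/a × 7.14 g/cm³ = 13.43 g·m⁻²·a⁻¹
copper: f(T) = -0.080·(T−10) [T>10 °C] = -0.8800
  SO₂ term: 0.0053·6.1^0.26·exp(0.059·92-0.8800) = 0.801
  Cl⁻ term: 0.01025·14.0^0.27·exp(0.036·92+0.049·21.0) = 1.605
  sum: 0.801 + 1.605 → r_corr = 2.406 μm/a
  mass loss = 2.406 μm/a × 8.96 g/cm³ = 21.56 g·m⁻²·a⁻¹
Ordering by g·m⁻²·a⁻¹: copper (21.6) > zinc (13.4)

copper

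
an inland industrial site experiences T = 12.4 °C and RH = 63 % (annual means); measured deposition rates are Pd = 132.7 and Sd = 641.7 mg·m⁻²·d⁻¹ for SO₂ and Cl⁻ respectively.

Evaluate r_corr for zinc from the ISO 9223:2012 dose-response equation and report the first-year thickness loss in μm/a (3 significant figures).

zinc: T>10 °C ⇒ hinge -0.071·(12.4−10) = -0.1704
  SO₂ term: 0.0129·132.7^0.44·exp(0.046·63-0.1704) = 1.695
  Sd branch = 0.0175·Sd^0.57·e^(0.008·RH+0.085·T) = 3.31 μm/a
  r_corr = 1.695 + 3.31 = 5.005 μm/a

r_corr = 5.01 μm/a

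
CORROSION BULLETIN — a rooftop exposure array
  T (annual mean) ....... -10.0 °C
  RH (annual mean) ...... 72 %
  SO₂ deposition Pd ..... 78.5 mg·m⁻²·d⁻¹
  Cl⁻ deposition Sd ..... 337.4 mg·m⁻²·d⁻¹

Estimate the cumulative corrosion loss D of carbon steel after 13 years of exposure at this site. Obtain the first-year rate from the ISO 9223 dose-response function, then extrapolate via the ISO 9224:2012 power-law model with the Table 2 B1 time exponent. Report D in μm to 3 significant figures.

carbon steel: temperature factor f = +0.150·(-20.0) = -3.0000
  Pd branch = 1.77·Pd^0.52·e^(0.02·RH+f) = 3.596 μm/a
  Sd branch = 0.102·Sd^0.62·e^(0.033·RH+0.04·T) = 27.18 μm/a
  r_corr = 3.596 + 27.18 = 30.77 μm/a
ISO 9224: D(t) = r_corr · t^b with b = 0.523 (carbon steel, B1)
  D(13) = 30.77 × 13^0.523 = 30.77 × 3.825 = 117.7 μm

D(13) = 118 μm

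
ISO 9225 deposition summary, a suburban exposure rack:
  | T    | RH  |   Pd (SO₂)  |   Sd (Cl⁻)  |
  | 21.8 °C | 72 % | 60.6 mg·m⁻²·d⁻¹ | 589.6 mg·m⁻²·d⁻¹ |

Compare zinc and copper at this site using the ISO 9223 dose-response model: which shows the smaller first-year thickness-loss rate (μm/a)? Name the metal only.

zinc: T>10 °C ⇒ hinge -0.071·(21.8−10) = -0.8378
  SO₂ term: 0.0129·60.6^0.44·exp(0.046·72-0.8378) = 0.932
  Sd branch = 0.0175·Sd^0.57·e^(0.008·RH+0.085·T) = 7.536 μm/a
  sum: 0.932 + 7.536 → r_corr = 8.468 μm/a
copper: temperature factor f = -0.080·(11.8) = -0.9440
  SO₂ term: 0.0053·60.6^0.26·exp(0.059·72-0.9440) = 0.4194
  Cl⁻ term: 0.01025·589.6^0.27·exp(0.036·72+0.049·21.8) = 2.23
  sum: 0.4194 + 2.23 → r_corr = 2.65 μm/a
Ordering by μm/a: zinc (8.47) > copper (2.65)

copper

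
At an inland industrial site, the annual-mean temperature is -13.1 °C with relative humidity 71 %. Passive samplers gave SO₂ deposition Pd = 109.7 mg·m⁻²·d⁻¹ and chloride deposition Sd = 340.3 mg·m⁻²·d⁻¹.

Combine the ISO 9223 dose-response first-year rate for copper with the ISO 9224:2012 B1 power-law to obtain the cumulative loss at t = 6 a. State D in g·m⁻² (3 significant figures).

D(6) = 11.8 g·m⁻²

copper: T≤10 °C ⇒ hinge +0.126·(-13.1−10) = -2.9106
  Pd branch = 0.0053·Pd^0.26·e^(0.059·RH+f) = 0.06456 μm/a
  Cl⁻ term: 0.01025·340.3^0.27·exp(0.036·71+0.049·-13.1) = 0.3354
  r_corr = 0.06456 + 0.3354 = 0.4 μm/a
Long-term exponent b (ISO 9224 Table 2, B1) = 0.667
  D(6) = 0.4 × 6^0.667 = 0.4 × 3.304 = 1.322 μm
  Mass loss = 1.322 μm × 8.96 g/cm³ = 11.84 g·m⁻²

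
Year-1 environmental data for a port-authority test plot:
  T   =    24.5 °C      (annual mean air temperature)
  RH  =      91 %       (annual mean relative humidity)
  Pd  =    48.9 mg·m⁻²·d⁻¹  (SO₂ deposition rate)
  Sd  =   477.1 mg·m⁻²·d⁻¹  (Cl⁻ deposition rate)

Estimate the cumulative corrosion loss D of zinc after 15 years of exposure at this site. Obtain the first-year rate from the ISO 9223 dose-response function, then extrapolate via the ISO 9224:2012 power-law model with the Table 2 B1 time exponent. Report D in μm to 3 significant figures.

zinc: T>10 °C ⇒ hinge -0.071·(24.5−10) = -1.0295
  sulphur-dioxide contribution → 1.678 μm/a
  chloride contribution → 9.782 μm/a
  total first-year rate 11.46 μm/a
Power-law: D(15) = r_corr · 15^0.813
  D(15) = 11.46 × 15^0.813 = 11.46 × 9.04 = 103.6 μm

D(15) = 104 μm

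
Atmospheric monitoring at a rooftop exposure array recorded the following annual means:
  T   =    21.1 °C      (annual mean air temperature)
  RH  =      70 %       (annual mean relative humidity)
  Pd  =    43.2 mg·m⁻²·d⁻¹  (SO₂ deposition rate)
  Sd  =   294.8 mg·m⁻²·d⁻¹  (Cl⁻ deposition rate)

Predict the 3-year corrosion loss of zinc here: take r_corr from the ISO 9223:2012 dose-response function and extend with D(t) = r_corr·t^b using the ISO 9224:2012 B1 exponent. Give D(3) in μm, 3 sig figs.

zinc: T>10 °C ⇒ hinge -0.071·(21.1−10) = -0.7881
  sulphur-dioxide contribution → 0.7698 μm/a
  chloride contribution → 4.707 μm/a
  ⇒ r_corr(zinc) = 5.477 μm/a
Power-law: D(3) = r_corr · 3^0.813
  D(3) = 5.477 × 3^0.813 = 5.477 × 2.443 = 13.38 μm

D(3) = 13.4 μm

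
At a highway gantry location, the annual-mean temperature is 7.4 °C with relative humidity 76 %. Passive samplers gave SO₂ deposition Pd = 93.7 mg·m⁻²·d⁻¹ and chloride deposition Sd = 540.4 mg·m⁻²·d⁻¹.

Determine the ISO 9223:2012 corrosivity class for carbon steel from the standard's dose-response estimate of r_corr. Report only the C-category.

C5

carbon steel: temperature factor f = +0.150·(-2.6) = -0.3900
  SO₂ term: 1.77·93.7^0.52·exp(0.02·76-0.3900) = 58.08
  Cl⁻ term: 0.102·540.4^0.62·exp(0.033·76+0.04·7.4) = 83.3
  sum: 58.08 + 83.3 → r_corr = 141.4 μm/a
ISO 9223 Table 2 (carbon steel): 80 < 141 ≤ 200 μm/a ⇒ C5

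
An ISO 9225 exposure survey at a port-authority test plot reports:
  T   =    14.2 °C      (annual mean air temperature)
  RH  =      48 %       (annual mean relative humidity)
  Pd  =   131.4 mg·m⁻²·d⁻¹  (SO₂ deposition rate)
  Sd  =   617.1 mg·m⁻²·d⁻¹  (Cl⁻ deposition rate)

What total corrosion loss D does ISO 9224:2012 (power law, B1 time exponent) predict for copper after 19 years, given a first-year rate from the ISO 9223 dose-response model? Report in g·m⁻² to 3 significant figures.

D(19) = 56.5 g·m⁻²

copper: temperature factor f = -0.080·(4.2) = -0.3360
  Pd branch = 0.0053·Pd^0.26·e^(0.059·RH+f) = 0.2286 μm/a
  Cl⁻ term: 0.01025·617.1^0.27·exp(0.036·48+0.049·14.2) = 0.6558
  r_corr = 0.2286 + 0.6558 = 0.8844 μm/a
ISO 9224: D(t) = r_corr · t^b with b = 0.667 (copper, B1)
  D(19) = 0.8844 × 19^0.667 = 0.8844 × 7.127 = 6.303 μm
  Mass loss = 6.303 μm × 8.96 g/cm³ = 56.48 g·m⁻²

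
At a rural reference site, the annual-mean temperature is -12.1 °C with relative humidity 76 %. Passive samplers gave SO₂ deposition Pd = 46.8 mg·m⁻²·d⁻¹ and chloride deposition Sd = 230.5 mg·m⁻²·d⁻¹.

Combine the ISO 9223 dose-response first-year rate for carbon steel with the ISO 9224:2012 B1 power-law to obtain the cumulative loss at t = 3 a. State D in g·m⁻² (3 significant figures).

D(3) = 344 g·m⁻²

carbon steel: f(T) = +0.150·(T−10) [T≤10 °C] = -3.3150
  sulphur-dioxide contribution → 2.172 μm/a
  chloride contribution → 22.51 μm/a
  total first-year rate 24.69 μm/a
Power-law: D(3) = r_corr · 3^0.523
  D(3) = 24.69 × 3^0.523 = 24.69 × 1.776 = 43.85 μm
  Mass loss = 43.85 μm × 7.85 g/cm³ = 344.3 g·m⁻²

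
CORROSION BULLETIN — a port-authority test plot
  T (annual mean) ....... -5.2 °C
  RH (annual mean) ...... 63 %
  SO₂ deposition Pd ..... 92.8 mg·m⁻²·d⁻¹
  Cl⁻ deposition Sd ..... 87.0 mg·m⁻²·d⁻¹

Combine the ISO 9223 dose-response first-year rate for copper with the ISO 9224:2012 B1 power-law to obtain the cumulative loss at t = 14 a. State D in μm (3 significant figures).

copper: temperature factor f = +0.126·(-15.2) = -1.9152
  sulphur-dioxide contribution → 0.1043 μm/a
  chloride contribution → 0.2563 μm/a
  total first-year rate 0.3606 μm/a
ISO 9224: D(t) = r_corr · t^b with b = 0.667 (copper, B1)
  D(14) = 0.3606 × 14^0.667 = 0.3606 × 5.814 = 2.096 μm

D(14) = 2.10 μm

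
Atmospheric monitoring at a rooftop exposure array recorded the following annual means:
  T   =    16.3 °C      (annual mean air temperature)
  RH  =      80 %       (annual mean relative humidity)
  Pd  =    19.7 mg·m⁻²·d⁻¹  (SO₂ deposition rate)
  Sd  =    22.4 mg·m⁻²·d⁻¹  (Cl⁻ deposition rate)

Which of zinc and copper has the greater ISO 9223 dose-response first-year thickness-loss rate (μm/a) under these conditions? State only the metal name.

zinc: temperature factor f = -0.071·(6.3) = -0.4473
  sulphur-dioxide contribution → 1.214 μm/a
  chloride contribution → 0.7804 μm/a
  total first-year rate 1.994 μm/a
copper: T>10 °C ⇒ hinge -0.080·(16.3−10) = -0.5040
  sulphur-dioxide contribution → 0.7795 μm/a
  chloride contribution → 0.9396 μm/a
  ⇒ r_corr(copper) = 1.719 μm/a
Ordering by μm/a: zinc (1.99) > copper (1.72)

zinc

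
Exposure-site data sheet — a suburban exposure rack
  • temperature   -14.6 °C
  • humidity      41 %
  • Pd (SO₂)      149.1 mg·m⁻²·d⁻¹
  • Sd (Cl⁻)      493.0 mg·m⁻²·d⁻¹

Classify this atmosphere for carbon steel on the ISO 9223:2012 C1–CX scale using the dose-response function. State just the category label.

C2

carbon steel: T≤10 °C ⇒ hinge +0.150·(-14.6−10) = -3.6900
  Pd branch = 1.77·Pd^0.52·e^(0.02·RH+f) = 1.354 μm/a
  Cl⁻ term: 0.102·493.0^0.62·exp(0.033·41+0.04·-14.6) = 10.28
  r_corr = 1.354 + 10.28 = 11.64 μm/a
ISO 9223 Table 2 (carbon steel): 1.3 < 11.6 ≤ 25 μm/a ⇒ C2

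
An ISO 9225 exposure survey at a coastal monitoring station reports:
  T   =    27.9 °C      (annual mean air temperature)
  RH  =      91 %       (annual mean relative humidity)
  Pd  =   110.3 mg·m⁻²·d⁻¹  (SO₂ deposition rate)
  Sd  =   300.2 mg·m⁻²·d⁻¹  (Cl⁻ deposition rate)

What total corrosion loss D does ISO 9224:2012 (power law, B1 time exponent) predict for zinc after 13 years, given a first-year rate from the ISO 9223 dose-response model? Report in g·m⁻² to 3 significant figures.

D(13) = 685 g·m⁻²

zinc: T>10 °C ⇒ hinge -0.071·(27.9−10) = -1.2709
  sulphur-dioxide contribution → 1.885 μm/a
  chloride contribution → 10.03 μm/a
  ⇒ r_corr(zinc) = 11.91 μm/a
Long-term exponent b (ISO 9224 Table 2, B1) = 0.813
  D(13) = 11.91 × 13^0.813 = 11.91 × 8.047 = 95.87 μm
  Mass loss = 95.87 μm × 7.14 g/cm³ = 684.5 g·m⁻²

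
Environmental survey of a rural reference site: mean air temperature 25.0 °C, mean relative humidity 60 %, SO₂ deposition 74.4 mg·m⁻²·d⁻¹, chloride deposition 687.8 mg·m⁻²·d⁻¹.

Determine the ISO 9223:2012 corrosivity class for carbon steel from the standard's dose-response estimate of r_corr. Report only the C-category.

carbon steel: temperature factor f = -0.054·(15.0) = -0.8100
  SO₂ term: 1.77·74.4^0.52·exp(0.02·60-0.8100) = 24.58
  Sd branch = 0.102·Sd^0.62·e^(0.033·RH+0.04·T) = 115.4 μm/a
  r_corr = 24.58 + 115.4 = 139.9 μm/a
140 μm/a falls in (80, 200] for carbon steel → category C5

C5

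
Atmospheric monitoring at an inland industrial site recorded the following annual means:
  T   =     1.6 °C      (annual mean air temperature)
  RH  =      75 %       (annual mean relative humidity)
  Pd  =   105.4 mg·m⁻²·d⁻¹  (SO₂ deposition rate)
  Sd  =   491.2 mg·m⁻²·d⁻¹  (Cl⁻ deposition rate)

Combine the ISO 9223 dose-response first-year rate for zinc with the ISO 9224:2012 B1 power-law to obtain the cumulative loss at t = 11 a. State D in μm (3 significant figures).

zinc: T≤10 °C ⇒ hinge +0.038·(1.6−10) = -0.3192
  sulphur-dioxide contribution → 2.293 μm/a
  chloride contribution → 1.249 μm/a
  total first-year rate 3.542 μm/a
Power-law: D(11) = r_corr · 11^0.813
  D(11) = 3.542 × 11^0.813 = 3.542 × 7.025 = 24.88 μm

D(11) = 24.9 μm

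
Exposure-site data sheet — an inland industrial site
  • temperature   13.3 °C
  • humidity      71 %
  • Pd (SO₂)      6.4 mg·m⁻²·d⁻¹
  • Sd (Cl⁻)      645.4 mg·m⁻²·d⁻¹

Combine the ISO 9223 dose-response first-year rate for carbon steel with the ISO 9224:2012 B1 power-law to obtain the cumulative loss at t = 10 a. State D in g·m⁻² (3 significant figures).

carbon steel: T>10 °C ⇒ hinge -0.054·(13.3−10) = -0.1782
  SO₂ term: 1.77·6.4^0.52·exp(0.02·71-0.1782) = 16.09
  Cl⁻ term: 0.102·645.4^0.62·exp(0.033·71+0.04·13.3) = 99.84
  sum: 16.09 + 99.84 → r_corr = 115.9 μm/a
Long-term exponent b (ISO 9224 Table 2, B1) = 0.523
  D(10) = 115.9 × 10^0.523 = 115.9 × 3.334 = 386.5 μm
  Mass loss = 386.5 μm × 7.85 g/cm³ = 3034 g·m⁻²

D(10) = 3.03e+03 g·m⁻²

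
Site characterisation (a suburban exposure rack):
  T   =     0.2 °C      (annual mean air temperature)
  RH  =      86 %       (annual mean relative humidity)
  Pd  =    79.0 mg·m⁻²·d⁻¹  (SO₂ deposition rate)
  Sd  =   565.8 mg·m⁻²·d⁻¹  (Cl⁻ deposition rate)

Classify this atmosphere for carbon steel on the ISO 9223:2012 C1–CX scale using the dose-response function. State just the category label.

carbon steel: f(T) = +0.150·(T−10) [T≤10 °C] = -1.4700
  Pd branch = 1.77·Pd^0.52·e^(0.02·RH+f) = 22.05 μm/a
  Sd branch = 0.102·Sd^0.62·e^(0.033·RH+0.04·T) = 89.38 μm/a
  sum: 22.05 + 89.38 → r_corr = 111.4 μm/a
Category bounds: 80…200 μm/a bracket r_corr ⇒ C5

C5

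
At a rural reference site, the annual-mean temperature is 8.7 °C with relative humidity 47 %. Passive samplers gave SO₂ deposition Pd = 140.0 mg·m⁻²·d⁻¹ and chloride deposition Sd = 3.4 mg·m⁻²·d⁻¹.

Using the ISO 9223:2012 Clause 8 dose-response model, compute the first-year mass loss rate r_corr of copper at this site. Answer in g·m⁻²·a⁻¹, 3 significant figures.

copper: f(T) = +0.126·(T−10) [T≤10 °C] = -0.1638
  SO₂ term: 0.0053·140.0^0.26·exp(0.059·47-0.1638) = 0.2603
  Cl⁻ term: 0.01025·3.4^0.27·exp(0.036·47+0.049·8.7) = 0.1186
  r_corr = 0.2603 + 0.1186 = 0.3789 μm/a
Convert to mass loss: 0.3789 μm/a × 8.96 g/cm³ = 3.395 g·m⁻²·a⁻¹

r_corr = 3.39 g·m⁻²·a⁻¹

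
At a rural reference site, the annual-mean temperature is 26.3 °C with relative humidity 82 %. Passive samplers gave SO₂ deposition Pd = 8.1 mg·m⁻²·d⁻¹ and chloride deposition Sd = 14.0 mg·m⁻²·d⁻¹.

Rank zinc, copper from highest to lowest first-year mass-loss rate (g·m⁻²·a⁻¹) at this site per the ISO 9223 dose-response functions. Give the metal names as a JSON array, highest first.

zinc: f(T) = -0.071·(T−10) [T>10 °C] = -1.1573
  SO₂ term: 0.0129·8.1^0.44·exp(0.046·82-1.1573) = 0.4425
  Cl⁻ term: 0.0175·14.0^0.57·exp(0.008·82+0.085·26.3) = 1.419
  sum: 0.4425 + 1.419 → r_corr = 1.862 μm/a
  mass loss = 1.862 μm/a × 7.14 g/cm³ = 13.29 g·m⁻²·a⁻¹
copper: T>10 °C ⇒ hinge -0.080·(26.3−10) = -1.3040
  Pd branch = 0.0053·Pd^0.26·e^(0.059·RH+f) = 0.3128 μm/a
  Cl⁻ term: 0.01025·14.0^0.27·exp(0.036·82+0.049·26.3) = 1.452
  sum: 0.3128 + 1.452 → r_corr = 1.765 μm/a
  mass loss = 1.765 μm/a × 8.96 g/cm³ = 15.81 g·m⁻²·a⁻¹
Ordering by g·m⁻²·a⁻¹: copper (15.8) > zinc (13.3)

["copper", "zinc"]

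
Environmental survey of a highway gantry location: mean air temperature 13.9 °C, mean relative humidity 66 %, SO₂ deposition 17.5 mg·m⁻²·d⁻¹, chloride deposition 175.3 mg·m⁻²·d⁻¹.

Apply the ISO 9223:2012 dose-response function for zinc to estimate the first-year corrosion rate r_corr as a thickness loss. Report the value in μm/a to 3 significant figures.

zinc: f(T) = -0.071·(T−10) [T>10 °C] = -0.2769
  SO₂ term: 0.0129·17.5^0.44·exp(0.046·66-0.2769) = 0.7174
  Sd branch = 0.0175·Sd^0.57·e^(0.008·RH+0.085·T) = 1.838 μm/a
  r_corr = 0.7174 + 1.838 = 2.556 μm/a

r_corr = 2.56 μm/a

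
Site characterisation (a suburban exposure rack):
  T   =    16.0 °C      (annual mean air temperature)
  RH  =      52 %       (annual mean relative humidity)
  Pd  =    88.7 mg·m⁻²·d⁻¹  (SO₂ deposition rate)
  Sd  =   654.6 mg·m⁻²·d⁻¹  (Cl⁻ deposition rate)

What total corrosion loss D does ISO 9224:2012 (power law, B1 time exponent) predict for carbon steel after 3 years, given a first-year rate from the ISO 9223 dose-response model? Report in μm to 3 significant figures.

carbon steel: f(T) = -0.054·(T−10) [T>10 °C] = -0.3240
  Pd branch = 1.77·Pd^0.52·e^(0.02·RH+f) = 37.31 μm/a
  Cl⁻ term: 0.102·654.6^0.62·exp(0.033·52+0.04·16.0) = 59.94
  sum: 37.31 + 59.94 → r_corr = 97.25 μm/a
Long-term exponent b (ISO 9224 Table 2, B1) = 0.523
  D(3) = 97.25 × 3^0.523 = 97.25 × 1.776 = 172.8 μm

D(3) = 173 μm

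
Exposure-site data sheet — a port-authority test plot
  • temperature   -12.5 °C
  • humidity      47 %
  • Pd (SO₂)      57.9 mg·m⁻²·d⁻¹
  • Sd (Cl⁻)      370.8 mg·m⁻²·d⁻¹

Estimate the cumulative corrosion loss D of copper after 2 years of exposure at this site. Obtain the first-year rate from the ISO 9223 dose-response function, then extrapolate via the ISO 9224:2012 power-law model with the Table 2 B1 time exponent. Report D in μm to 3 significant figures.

D(2) = 0.259 μm

copper: temperature factor f = +0.126·(-22.5) = -2.8350
  SO₂ term: 0.0053·57.9^0.26·exp(0.059·47-2.8350) = 0.01431
  Sd branch = 0.01025·Sd^0.27·e^(0.036·RH+0.049·T) = 0.149 μm/a
  sum: 0.01431 + 0.149 → r_corr = 0.1633 μm/a
Long-term exponent b (ISO 9224 Table 2, B1) = 0.667
  D(2) = 0.1633 × 2^0.667 = 0.1633 × 1.588 = 0.2593 μm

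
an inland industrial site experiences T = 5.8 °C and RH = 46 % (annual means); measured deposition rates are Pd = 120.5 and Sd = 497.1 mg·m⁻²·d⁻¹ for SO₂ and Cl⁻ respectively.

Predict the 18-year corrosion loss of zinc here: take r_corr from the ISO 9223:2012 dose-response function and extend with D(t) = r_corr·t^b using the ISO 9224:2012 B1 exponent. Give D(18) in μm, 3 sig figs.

D(18) = 22.8 μm

zinc: temperature factor f = +0.038·(-4.2) = -0.1596
  Pd branch = 0.0129·Pd^0.44·e^(0.046·RH+f) = 0.7514 μm/a
  Cl⁻ term: 0.0175·497.1^0.57·exp(0.008·46+0.085·5.8) = 1.425
  r_corr = 0.7514 + 1.425 = 2.177 μm/a
ISO 9224: D(t) = r_corr · t^b with b = 0.813 (zinc, B1)
  D(18) = 2.177 × 18^0.813 = 2.177 × 10.48 = 22.82 μm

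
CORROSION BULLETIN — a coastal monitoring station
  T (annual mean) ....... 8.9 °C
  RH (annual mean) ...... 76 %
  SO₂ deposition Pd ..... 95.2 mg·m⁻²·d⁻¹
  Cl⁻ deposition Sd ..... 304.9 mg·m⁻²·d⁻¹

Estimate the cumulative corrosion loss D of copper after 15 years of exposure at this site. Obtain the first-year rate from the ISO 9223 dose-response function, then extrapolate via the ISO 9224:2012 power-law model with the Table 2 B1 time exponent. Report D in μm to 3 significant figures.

copper: temperature factor f = +0.126·(-1.1) = -0.1386
  SO₂ term: 0.0053·95.2^0.26·exp(0.059·76-0.1386) = 1.336
  Cl⁻ term: 0.01025·304.9^0.27·exp(0.036·76+0.049·8.9) = 1.146
  r_corr = 1.336 + 1.146 = 2.482 μm/a
ISO 9224: D(t) = r_corr · t^b with b = 0.667 (copper, B1)
  D(15) = 2.482 × 15^0.667 = 2.482 × 6.088 = 15.11 μm

D(15) = 15.1 μm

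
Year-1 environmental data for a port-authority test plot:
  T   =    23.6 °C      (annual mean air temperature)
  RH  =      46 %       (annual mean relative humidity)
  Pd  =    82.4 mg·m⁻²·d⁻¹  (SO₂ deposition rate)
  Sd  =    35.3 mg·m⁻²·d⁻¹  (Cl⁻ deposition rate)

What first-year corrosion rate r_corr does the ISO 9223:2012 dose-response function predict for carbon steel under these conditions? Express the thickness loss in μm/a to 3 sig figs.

r_corr = 32.0 μm/a

carbon steel: f(T) = -0.054·(T−10) [T>10 °C] = -0.7344
  sulphur-dioxide contribution → 21.13 μm/a
  chloride contribution → 10.9 μm/a
  ⇒ r_corr(carbon steel) = 32.03 μm/a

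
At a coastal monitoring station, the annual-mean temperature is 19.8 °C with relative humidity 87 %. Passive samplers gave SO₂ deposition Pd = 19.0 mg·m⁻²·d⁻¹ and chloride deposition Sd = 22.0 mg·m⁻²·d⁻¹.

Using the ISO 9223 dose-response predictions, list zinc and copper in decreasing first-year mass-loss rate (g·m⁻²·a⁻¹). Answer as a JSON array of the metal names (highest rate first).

["copper", "zinc"]

zinc: temperature factor f = -0.071·(9.8) = -0.6958
  sulphur-dioxide contribution → 1.286 μm/a
  chloride contribution → 1.1 μm/a
  total first-year rate 2.386 μm/a
  mass loss = 2.386 μm/a × 7.14 g/cm³ = 17.03 g·m⁻²·a⁻¹
copper: temperature factor f = -0.080·(9.8) = -0.7840
  sulphur-dioxide contribution → 0.8821 μm/a
  chloride contribution → 1.428 μm/a
  ⇒ r_corr(copper) = 2.31 μm/a
  mass loss = 2.31 μm/a × 8.96 g/cm³ = 20.7 g·m⁻²·a⁻¹
Ordering by g·m⁻²·a⁻¹: copper (20.7) > zinc (17)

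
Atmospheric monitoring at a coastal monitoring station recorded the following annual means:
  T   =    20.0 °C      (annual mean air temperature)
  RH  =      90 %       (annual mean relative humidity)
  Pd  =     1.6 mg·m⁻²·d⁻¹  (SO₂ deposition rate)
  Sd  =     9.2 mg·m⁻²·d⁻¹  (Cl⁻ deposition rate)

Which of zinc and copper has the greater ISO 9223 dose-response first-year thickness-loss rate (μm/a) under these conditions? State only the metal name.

zinc: T>10 °C ⇒ hinge -0.071·(20.0−10) = -0.7100
  sulphur-dioxide contribution → 0.4898 μm/a
  chloride contribution → 0.6973 μm/a
  total first-year rate 1.187 μm/a
copper: f(T) = -0.080·(T−10) [T>10 °C] = -0.8000
  sulphur-dioxide contribution → 0.5445 μm/a
  chloride contribution → 1.27 μm/a
  ⇒ r_corr(copper) = 1.814 μm/a
Ordering by μm/a: copper (1.81) > zinc (1.19)

copper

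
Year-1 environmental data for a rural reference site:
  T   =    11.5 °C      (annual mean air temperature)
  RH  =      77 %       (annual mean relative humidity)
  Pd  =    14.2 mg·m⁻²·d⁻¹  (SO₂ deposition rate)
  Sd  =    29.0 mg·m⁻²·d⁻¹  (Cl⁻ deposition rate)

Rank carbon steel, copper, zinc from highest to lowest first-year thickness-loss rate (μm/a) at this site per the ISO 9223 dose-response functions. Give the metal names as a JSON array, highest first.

carbon steel: f(T) = -0.054·(T−10) [T>10 °C] = -0.0810
  sulphur-dioxide contribution → 30.26 μm/a
  chloride contribution → 16.54 μm/a
  total first-year rate 46.8 μm/a
copper: temperature factor f = -0.080·(1.5) = -0.1200
  sulphur-dioxide contribution → 0.8806 μm/a
  chloride contribution → 0.7148 μm/a
  total first-year rate 1.595 μm/a
zinc: T>10 °C ⇒ hinge -0.071·(11.5−10) = -0.1065
  sulphur-dioxide contribution → 1.287 μm/a
  chloride contribution → 0.587 μm/a
  ⇒ r_corr(zinc) = 1.874 μm/a
Ordering by μm/a: carbon steel (46.8) > zinc (1.87) > copper (1.6)

["carbon steel", "zinc", "copper"]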